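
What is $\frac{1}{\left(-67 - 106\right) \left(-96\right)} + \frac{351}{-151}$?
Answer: $- \frac{5829257}{2507808} \approx -2.3244$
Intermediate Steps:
$\frac{1}{\left(-67 - 106\right) \left(-96\right)} + \frac{351}{-151} = \frac{1}{-173} \left(- \frac{1}{96}\right) + 351 \left(- \frac{1}{151}\right) = \left(- \frac{1}{173}\right) \left(- \frac{1}{96}\right) - \frac{351}{151} = \frac{1}{16608} - \frac{351}{151} = - \frac{5829257}{2507808}$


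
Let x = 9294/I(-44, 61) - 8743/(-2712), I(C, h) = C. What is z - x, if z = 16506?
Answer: 498612151/29832 ≈ 16714.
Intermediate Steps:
x = -6205159/29832 (x = 9294/(-44) - 8743/(-2712) = 9294*(-1/44) - 8743*(-1/2712) = -4647/22 + 8743/2712 = -6205159/29832 ≈ -208.00)
z - x = 16506 - 1*(-6205159/29832) = 16506 + 6205159/29832 = 498612151/29832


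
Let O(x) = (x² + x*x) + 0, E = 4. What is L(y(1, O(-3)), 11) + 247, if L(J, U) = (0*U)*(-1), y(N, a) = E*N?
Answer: 247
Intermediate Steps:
O(x) = 2*x² (O(x) = (x² + x²) + 0 = 2*x² + 0 = 2*x²)
y(N, a) = 4*N
L(J, U) = 0 (L(J, U) = 0*(-1) = 0)
L(y(1, O(-3)), 11) + 247 = 0 + 247 = 247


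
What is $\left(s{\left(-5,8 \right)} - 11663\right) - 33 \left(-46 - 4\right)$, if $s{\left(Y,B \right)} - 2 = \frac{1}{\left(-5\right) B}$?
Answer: $- \frac{400441}{40} \approx -10011.0$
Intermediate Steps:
$s{\left(Y,B \right)} = 2 - \frac{1}{5 B}$ ($s{\left(Y,B \right)} = 2 + \frac{1}{\left(-5\right) B} = 2 - \frac{1}{5 B}$)
$\left(s{\left(-5,8 \right)} - 11663\right) - 33 \left(-46 - 4\right) = \left(\left(2 - \frac{1}{5 \cdot 8}\right) - 11663\right) - 33 \left(-46 - 4\right) = \left(\left(2 - \frac{1}{40}\right) - 11663\right) - 33 \left(-50\right) = \left(\left(2 - \frac{1}{40}\right) - 11663\right) - -1650 = \left(\frac{79}{40} - 11663\right) + 1650 = - \frac{466441}{40} + 1650 = - \frac{400441}{40}$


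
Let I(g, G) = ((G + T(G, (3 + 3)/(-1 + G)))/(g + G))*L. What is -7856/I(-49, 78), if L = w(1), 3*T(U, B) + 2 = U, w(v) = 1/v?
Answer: -341736/155 ≈ -2204.8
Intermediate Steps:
T(U, B) = -⅔ + U/3
L = 1 (L = 1/1 = 1)
I(g, G) = (-⅔ + 4*G/3)/(G + g) (I(g, G) = ((G + (-⅔ + G/3))/(g + G))*1 = ((-⅔ + 4*G/3)/(G + g))*1 = (-⅔ + 4*G/3)/(G + g))
-7856/I(-49, 78) = -7856*3*(78 - 49)/(2*(-1 + 2*78)) = -7856*87/(2*(-1 + 156)) = -7856/((⅔)*(1/29)*155) = -7856/310/87 = -7856*87/310 = -341736/155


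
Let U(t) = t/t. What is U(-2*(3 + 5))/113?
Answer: 1/113 ≈ 0.0088496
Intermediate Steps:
U(t) = 1
U(-2*(3 + 5))/113 = 1/113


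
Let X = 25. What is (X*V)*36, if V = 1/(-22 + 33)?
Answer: 900/11 ≈ 81.818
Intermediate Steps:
V = 1/11 ≈ 0.090909
(X*V)*36 = (25*(1/11))*36 = (25/11)*36 = 900/11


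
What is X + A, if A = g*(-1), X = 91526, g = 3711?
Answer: 87815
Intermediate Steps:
A = -3711 (A = 3711*(-1) = -3711)
X + A = 91526 - 3711 = 87815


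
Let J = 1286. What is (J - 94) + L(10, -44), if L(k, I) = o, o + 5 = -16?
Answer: 1171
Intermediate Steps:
o = -21 (o = -5 - 16 = -21)
L(k, I) = -21
(J - 94) + L(10, -44) = (1286 - 94) - 21 = 1192 - 21 = 1171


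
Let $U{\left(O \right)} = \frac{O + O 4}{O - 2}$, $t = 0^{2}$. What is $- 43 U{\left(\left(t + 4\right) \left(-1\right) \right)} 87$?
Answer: $-12470$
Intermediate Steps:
$t = 0$
$U{\left(O \right)} = \frac{5 O}{-2 + O}$ ($U{\left(O \right)} = \frac{O + 4 O}{-2 + O} = \frac{5 O}{-2 + O}$)
$- 43 U{\left(\left(t + 4\right) \left(-1\right) \right)} 87 = - 43 \frac{5 \left(0 + 4\right) \left(-1\right)}{-2 + \left(0 + 4\right) \left(-1\right)} 87 = - 43 \frac{5 \cdot 4 \left(-1\right)}{-2 + 4 \left(-1\right)} 87 = - 43 \cdot 5 \left(-4\right) \frac{1}{-2 - 4} \cdot 87 = - 43 \cdot 5 \left(-4\right) \frac{1}{-6} \cdot 87 = - 43 \cdot 5 \left(-4\right) \left(- \frac{1}{6}\right) 87 = \left(-43\right) \frac{10}{3} \cdot 87 = \left(- \frac{430}{3}\right) 87 = -12470$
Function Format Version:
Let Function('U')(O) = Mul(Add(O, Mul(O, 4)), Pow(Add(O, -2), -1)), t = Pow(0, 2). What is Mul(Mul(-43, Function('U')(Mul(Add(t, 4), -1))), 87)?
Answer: -12470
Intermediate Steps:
t = 0
Function('U')(O) = Mul(5, O, Pow(Add(-2, O), -1)) (Function('U')(O) = Mul(Add(O, Mul(4, O)), Pow(Add(-2, O), -1)) = Mul(Mul(5, O), Pow(Add(-2, O), -1)) = Mul(5, O, Pow(Add(-2, O), -1)))
Mul(Mul(-43, Function('U')(Mul(Add(t, 4), -1))), 87) = Mul(Mul(-43, Mul(5, Mul(Add(0, 4), -1), Pow(Add(-2, Mul(Add(0, 4), -1)), -1))), 87) = Mul(Mul(-43, Mul(5, Mul(4, -1), Pow(Add(-2, Mul(4, -1)), -1))), 87) = Mul(Mul(-43, Mul(5, -4, Pow(Add(-2, -4), -1))), 87) = Mul(Mul(-43, Mul(5, -4, Pow(-6, -1))), 87) = Mul(Mul(-43, Mul(5, -4, Rational(-1, 6))), 87) = Mul(Mul(-43, Rational(10, 3)), 87) = Mul(Rational(-430, 3), 87) = -12470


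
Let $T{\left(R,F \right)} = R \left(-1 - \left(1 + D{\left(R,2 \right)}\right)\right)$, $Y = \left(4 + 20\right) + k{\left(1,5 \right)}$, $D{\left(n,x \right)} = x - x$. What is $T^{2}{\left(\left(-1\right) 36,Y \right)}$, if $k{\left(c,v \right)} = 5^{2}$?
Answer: $5184$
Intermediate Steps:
$k{\left(c,v \right)} = 25$
$D{\left(n,x \right)} = 0$
$Y = 49$ ($Y = \left(4 + 20\right) + 25 = 24 + 25 = 49$)
$T{\left(R,F \right)} = - 2 R$ ($T{\left(R,F \right)} = R \left(-1 - 1\right) = R \left(-2\right) = - 2 R$)
$T^{2}{\left(\left(-1\right) 36,Y \right)} = \left(- 2 \left(\left(-1\right) 36\right)\right)^{2} = \left(\left(-2\right) \left(-36\right)\right)^{2} = 72^{2} = 5184$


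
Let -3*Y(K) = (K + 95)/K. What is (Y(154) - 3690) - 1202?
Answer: -753451/154 ≈ -4892.5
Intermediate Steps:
Y(K) = -(95 + K)/(3*K) (Y(K) = -(K + 95)/(3*K) = -(95 + K)/(3*K))
(Y(154) - 3690) - 1202 = ((1/3)*(-95 - 1*154)/154 - 3690) - 1202 = ((1/3)*(1/154)*(-95 - 154) - 3690) - 1202 = ((1/3)*(1/154)*(-249) - 3690) - 1202 = (-83/154 - 3690) - 1202 = -568343/154 - 1202 = -753451/154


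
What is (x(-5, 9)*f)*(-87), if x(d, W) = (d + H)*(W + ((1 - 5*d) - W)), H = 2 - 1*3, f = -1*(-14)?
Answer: 190008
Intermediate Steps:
f = 14
H = -1 (H = 2 - 3 = -1)
x(d, W) = (1 - 5*d)*(-1 + d) (x(d, W) = (d - 1)*(W + ((1 - 5*d) - W)) = (-1 + d)*(W + (1 - W - 5*d)) = (-1 + d)*(1 - 5*d) = (1 - 5*d)*(-1 + d))
(x(-5, 9)*f)*(-87) = ((-1 - 5*(-5)² + 6*(-5))*14)*(-87) = ((-1 - 5*25 - 30)*14)*(-87) = ((-1 - 125 - 30)*14)*(-87) = -156*14*(-87) = -2184*(-87) = 190008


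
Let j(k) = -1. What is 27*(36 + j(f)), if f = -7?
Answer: 945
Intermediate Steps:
27*(36 + j(f)) = 27*(36 - 1) = 27*35 = 945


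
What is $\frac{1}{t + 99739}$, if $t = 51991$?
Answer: $\frac{1}{151730} \approx 6.5907 \cdot 10^{-6}$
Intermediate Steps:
$\frac{1}{t + 99739} = \frac{1}{51991 + 99739} = \frac{1}{151730}$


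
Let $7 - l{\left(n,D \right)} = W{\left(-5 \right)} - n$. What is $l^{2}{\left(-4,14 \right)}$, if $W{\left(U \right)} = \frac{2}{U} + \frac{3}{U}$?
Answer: $16$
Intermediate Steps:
$W{\left(U \right)} = \frac{5}{U}$
$l{\left(n,D \right)} = 8 + n$ ($l{\left(n,D \right)} = 7 - \left(\frac{5}{-5} - n\right) = 7 - \left(5 \left(- \frac{1}{5}\right) - n\right) = 7 - \left(-1 - n\right) = 7 + \left(1 + n\right) = 8 + n$)
$l^{2}{\left(-4,14 \right)} = \left(8 - 4\right)^{2} = 4^{2} = 16$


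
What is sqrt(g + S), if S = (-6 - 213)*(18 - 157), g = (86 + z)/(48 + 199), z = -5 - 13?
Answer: sqrt(1857191765)/247 ≈ 174.47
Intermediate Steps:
z = -18
g = 68/247 (g = (86 - 18)/(48 + 199) = 68/247 ≈ 0.27530)
S = 30441 (S = -219*(-139) = 30441)
sqrt(g + S) = sqrt(68/247 + 30441) = sqrt(7518995/247) = sqrt(1857191765)/247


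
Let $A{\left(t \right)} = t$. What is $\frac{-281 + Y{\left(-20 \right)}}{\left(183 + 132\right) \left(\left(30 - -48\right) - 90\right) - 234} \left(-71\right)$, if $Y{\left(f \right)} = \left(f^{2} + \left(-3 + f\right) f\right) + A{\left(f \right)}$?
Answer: $\frac{39689}{4014} \approx 9.8876$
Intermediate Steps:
$Y{\left(f \right)} = f + f^{2} + f \left(-3 + f\right)$ ($Y{\left(f \right)} = \left(f^{2} + \left(-3 + f\right) f\right) + f = \left(f^{2} + f \left(-3 + f\right)\right) + f = f + f^{2} + f \left(-3 + f\right)$)
$\frac{-281 + Y{\left(-20 \right)}}{\left(183 + 132\right) \left(\left(30 - -48\right) - 90\right) - 234} \left(-71\right) = \frac{-281 + 2 \left(-20\right) \left(-1 - 20\right)}{\left(183 + 132\right) \left(\left(30 - -48\right) - 90\right) - 234} \left(-71\right) = \frac{-281 + 2 \left(-20\right) \left(-21\right)}{315 \left(\left(30 + 48\right) - 90\right) - 234} \left(-71\right) = \frac{-281 + 840}{315 \left(78 - 90\right) - 234} \left(-71\right) = \frac{559}{315 \left(-12\right) - 234} \left(-71\right) = \frac{559}{-3780 - 234} \left(-71\right) = \frac{559}{-4014} \left(-71\right) = 559 \left(- \frac{1}{4014}\right) \left(-71\right) = \left(- \frac{559}{4014}\right) \left(-71\right) = \frac{39689}{4014}$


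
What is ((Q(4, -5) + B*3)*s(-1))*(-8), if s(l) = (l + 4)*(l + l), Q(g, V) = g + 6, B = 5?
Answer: 1200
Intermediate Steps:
Q(g, V) = 6 + g
s(l) = 2*l*(4 + l) (s(l) = (4 + l)*(2*l) = 2*l*(4 + l))
((Q(4, -5) + B*3)*s(-1))*(-8) = (((6 + 4) + 5*3)*(2*(-1)*(4 - 1)))*(-8) = ((10 + 15)*(2*(-1)*3))*(-8) = (25*(-6))*(-8) = -150*(-8) = 1200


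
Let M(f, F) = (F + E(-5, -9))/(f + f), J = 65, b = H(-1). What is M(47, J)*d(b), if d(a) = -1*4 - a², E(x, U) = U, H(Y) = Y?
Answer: -140/47 ≈ -2.9787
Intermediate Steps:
b = -1
d(a) = -4 - a²
M(f, F) = (-9 + F)/(2*f) (M(f, F) = (F - 9)/(f + f) = (-9 + F)/((2*f)) = (-9 + F)*(1/(2*f)) = (-9 + F)/(2*f))
M(47, J)*d(b) = ((½)*(-9 + 65)/47)*(-4 - 1*(-1)²) = ((½)*(1/47)*56)*(-4 - 1*1) = 28*(-4 - 1)/47 = (28/47)*(-5) = -140/47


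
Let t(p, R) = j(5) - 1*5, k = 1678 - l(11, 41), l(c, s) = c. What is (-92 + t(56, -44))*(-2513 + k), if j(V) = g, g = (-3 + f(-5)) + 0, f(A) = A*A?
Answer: 63450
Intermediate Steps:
f(A) = A²
k = 1667 (k = 1678 - 1*11 = 1678 - 11 = 1667)
g = 22 (g = (-3 + (-5)²) + 0 = (-3 + 25) + 0 = 22 + 0 = 22)
j(V) = 22
t(p, R) = 17 (t(p, R) = 22 - 1*5 = 22 - 5 = 17)
(-92 + t(56, -44))*(-2513 + k) = (-92 + 17)*(-2513 + 1667) = -75*(-846) = 63450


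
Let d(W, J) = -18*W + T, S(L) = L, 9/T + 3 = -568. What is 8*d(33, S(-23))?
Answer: -2713464/571 ≈ -4752.1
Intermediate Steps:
T = -9/571 (T = 9/(-3 - 568) = 9/(-571) = 9*(-1/571) = -9/571 ≈ -0.015762)
d(W, J) = -9/571 - 18*W (d(W, J) = -18*W - 9/571 = -9/571 - 18*W)
8*d(33, S(-23)) = 8*(-9/571 - 18*33) = 8*(-9/571 - 594) = 8*(-339183/571) = -2713464/571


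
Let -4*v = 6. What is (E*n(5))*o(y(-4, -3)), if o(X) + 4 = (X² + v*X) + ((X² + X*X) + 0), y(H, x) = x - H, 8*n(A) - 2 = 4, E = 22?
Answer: -165/4 ≈ -41.250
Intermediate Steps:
v = -3/2 (v = -¼*6 = -3/2 ≈ -1.5000)
n(A) = ¾ (n(A) = ¼ + (⅛)*4 = ¼ + ½ = ¾)
o(X) = -4 + 3*X² - 3*X/2 (o(X) = -4 + ((X² - 3*X/2) + ((X² + X*X) + 0)) = -4 + ((X² - 3*X/2) + ((X² + X²) + 0)) = -4 + ((X² - 3*X/2) + (2*X² + 0)) = -4 + ((X² - 3*X/2) + 2*X²) = -4 + (3*X² - 3*X/2) = -4 + 3*X² - 3*X/2)
(E*n(5))*o(y(-4, -3)) = (22*(¾))*(-4 + 3*(-3 - 1*(-4))² - 3*(-3 - 1*(-4))/2) = 33*(-4 + 3*(-3 + 4)² - 3*(-3 + 4)/2)/2 = 33*(-4 + 3*1² - 3/2*1)/2 = 33*(-4 + 3*1 - 3/2)/2 = 33*(-4 + 3 - 3/2)/2 = (33/2)*(-5/2) = -165/4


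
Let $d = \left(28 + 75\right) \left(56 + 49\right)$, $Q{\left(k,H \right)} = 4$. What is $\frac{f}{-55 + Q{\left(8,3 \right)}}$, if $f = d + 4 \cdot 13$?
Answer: $- \frac{10867}{51} \approx -213.08$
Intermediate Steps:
$d = 10815$ ($d = 103 \cdot 105 = 10815$)
$f = 10867$ ($f = 10815 + 4 \cdot 13 = 10815 + 52 = 10867$)
$\frac{f}{-55 + Q{\left(8,3 \right)}} = \frac{1}{-55 + 4} \cdot 10867 = \frac{1}{-51} \cdot 10867 = \left(- \frac{1}{51}\right) 10867 = - \frac{10867}{51}$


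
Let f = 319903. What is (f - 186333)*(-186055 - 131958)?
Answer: -42476996410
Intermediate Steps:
(f - 186333)*(-186055 - 131958) = (319903 - 186333)*(-186055 - 131958) = 133570*(-318013) = -42476996410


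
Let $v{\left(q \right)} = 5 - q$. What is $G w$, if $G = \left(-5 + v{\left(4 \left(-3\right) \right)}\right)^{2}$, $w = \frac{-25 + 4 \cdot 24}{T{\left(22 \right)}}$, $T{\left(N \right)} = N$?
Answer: $\frac{5112}{11} \approx 464.73$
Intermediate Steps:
$w = \frac{71}{22}$ ($w = \frac{-25 + 4 \cdot 24}{22} = \left(-25 + 96\right) \frac{1}{22} = 71 \cdot \frac{1}{22} = \frac{71}{22} \approx 3.2273$)
$G = 144$ ($G = \left(-5 - \left(-5 + 4 \left(-3\right)\right)\right)^{2} = \left(-5 + \left(5 - -12\right)\right)^{2} = \left(-5 + \left(5 + 12\right)\right)^{2} = \left(-5 + 17\right)^{2} = 12^{2} = 144$)
$G w = 144 \cdot \frac{71}{22} = \frac{5112}{11}$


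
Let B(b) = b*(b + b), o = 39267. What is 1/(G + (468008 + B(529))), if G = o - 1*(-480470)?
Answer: 1/1547427 ≈ 6.4623e-7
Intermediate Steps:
B(b) = 2*b² (B(b) = b*(2*b) = 2*b²)
G = 519737 (G = 39267 - 1*(-480470) = 39267 + 480470 = 519737)
1/(G + (468008 + B(529))) = 1/(519737 + (468008 + 2*529²)) = 1/(519737 + (468008 + 2*279841)) = 1/(519737 + (468008 + 559682)) = 1/(519737 + 1027690) = 1/1547427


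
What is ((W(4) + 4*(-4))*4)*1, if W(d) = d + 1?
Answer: -44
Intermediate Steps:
W(d) = 1 + d
((W(4) + 4*(-4))*4)*1 = (((1 + 4) + 4*(-4))*4)*1 = ((5 - 16)*4)*1 = -11*4*1 = -44*1 = -44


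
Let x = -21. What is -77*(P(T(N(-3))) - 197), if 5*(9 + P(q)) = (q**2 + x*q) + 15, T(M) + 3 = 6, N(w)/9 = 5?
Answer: 82313/5 ≈ 16463.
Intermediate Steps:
N(w) = 45 (N(w) = 9*5 = 45)
T(M) = 3 (T(M) = -3 + 6 = 3)
P(q) = -6 - 21*q/5 + q**2/5 (P(q) = -9 + ((q**2 - 21*q) + 15)/5 = -9 + (15 + q**2 - 21*q)/5 = -9 + (3 - 21*q/5 + q**2/5) = -6 - 21*q/5 + q**2/5)
-77*(P(T(N(-3))) - 197) = -77*((-6 - 21/5*3 + (1/5)*3**2) - 197) = -77*((-6 - 63/5 + (1/5)*9) - 197) = -77*((-6 - 63/5 + 9/5) - 197) = -77*(-84/5 - 197) = -77*(-1069/5) = 82313/5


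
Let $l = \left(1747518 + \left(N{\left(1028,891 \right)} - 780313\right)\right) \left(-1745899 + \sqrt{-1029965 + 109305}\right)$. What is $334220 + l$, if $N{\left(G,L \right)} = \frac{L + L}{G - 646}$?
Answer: $- \frac{322532160038334}{191} + \frac{369474092 i \sqrt{230165}}{191} \approx -1.6886 \cdot 10^{12} + 9.2805 \cdot 10^{8} i$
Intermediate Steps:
$N{\left(G,L \right)} = \frac{2 L}{-646 + G}$
$l = - \frac{322532223874354}{191} + \frac{369474092 i \sqrt{230165}}{191}$ ($l = \left(1747518 + \left(2 \cdot 891 \frac{1}{-646 + 1028} - 780313\right)\right) \left(-1745899 + \sqrt{-1029965 + 109305}\right) = \left(1747518 - \left(780313 - \frac{1782}{382}\right)\right) \left(-1745899 + \sqrt{-920660}\right) = \left(1747518 - \left(780313 - \frac{891}{191}\right)\right) \left(-1745899 + 2 i \sqrt{230165}\right) = \left(1747518 + \left(\frac{891}{191} - 780313\right)\right) \left(-1745899 + 2 i \sqrt{230165}\right) = \left(1747518 - \frac{149038892}{191}\right) \left(-1745899 + 2 i \sqrt{230165}\right) = \frac{184737046 \left(-1745899 + 2 i \sqrt{230165}\right)}{191} = - \frac{322532223874354}{191} + \frac{369474092 i \sqrt{230165}}{191} \approx -1.6886 \cdot 10^{12} + 9.2805 \cdot 10^{8} i$)
$334220 + l = 334220 - \left(\frac{322532223874354}{191} - \frac{369474092 i \sqrt{230165}}{191}\right) = - \frac{322532160038334}{191} + \frac{369474092 i \sqrt{230165}}{191}$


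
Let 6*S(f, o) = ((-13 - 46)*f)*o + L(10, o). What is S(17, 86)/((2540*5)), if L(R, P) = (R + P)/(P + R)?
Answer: -86257/76200 ≈ -1.1320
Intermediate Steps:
L(R, P) = 1 (L(R, P) = (P + R)/(P + R) = 1)
S(f, o) = 1/6 - 59*f*o/6 (S(f, o) = (((-13 - 46)*f)*o + 1)/6 = ((-59*f)*o + 1)/6 = (-59*f*o + 1)/6 = (1 - 59*f*o)/6 = 1/6 - 59*f*o/6)
S(17, 86)/((2540*5)) = (1/6 - 59/6*17*86)/((2540*5)) = (1/6 - 43129/3)/12700 = -86257/6*1/12700 = -86257/76200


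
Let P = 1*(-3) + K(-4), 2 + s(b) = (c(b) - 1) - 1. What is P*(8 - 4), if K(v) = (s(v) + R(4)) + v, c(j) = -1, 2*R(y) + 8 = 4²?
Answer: -32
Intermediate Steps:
R(y) = 4 (R(y) = -4 + (½)*4² = -4 + (½)*16 = -4 + 8 = 4)
s(b) = -5 (s(b) = -2 + ((-1 - 1) - 1) = -2 + (-2 - 1) = -2 - 3 = -5)
K(v) = -1 + v (K(v) = (-5 + 4) + v = -1 + v)
P = -8 (P = 1*(-3) + (-1 - 4) = -3 - 5 = -8)
P*(8 - 4) = -8*(8 - 4) = -8*4 = -32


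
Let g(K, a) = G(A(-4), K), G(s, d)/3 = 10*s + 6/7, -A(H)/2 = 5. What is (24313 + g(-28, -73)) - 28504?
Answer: -31419/7 ≈ -4488.4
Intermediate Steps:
A(H) = -10 (A(H) = -2*5 = -10)
G(s, d) = 18/7 + 30*s (G(s, d) = 3*(10*s + 6/7) = 3*(6/7 + 10*s) = 18/7 + 30*s)
g(K, a) = -2082/7 (g(K, a) = 18/7 + 30*(-10) = 18/7 - 300 = -2082/7)
(24313 + g(-28, -73)) - 28504 = (24313 - 2082/7) - 28504 = 168109/7 - 28504 = -31419/7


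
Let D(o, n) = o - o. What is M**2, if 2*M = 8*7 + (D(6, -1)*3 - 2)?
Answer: 729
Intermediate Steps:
D(o, n) = 0
M = 27 (M = (8*7 + (0*3 - 2))/2 = (56 + (0 - 2))/2 = (56 - 2)/2 = (1/2)*54 = 27)
M**2 = 27**2 = 729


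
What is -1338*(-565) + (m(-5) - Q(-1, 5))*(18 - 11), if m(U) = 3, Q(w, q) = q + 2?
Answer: 755942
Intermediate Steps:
Q(w, q) = 2 + q
-1338*(-565) + (m(-5) - Q(-1, 5))*(18 - 11) = -1338*(-565) + (3 - (2 + 5))*(18 - 11) = 755970 + (3 - 1*7)*7 = 755970 + (3 - 7)*7 = 755970 - 4*7 = 755970 - 28 = 755942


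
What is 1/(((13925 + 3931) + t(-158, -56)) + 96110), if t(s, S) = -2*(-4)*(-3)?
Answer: 1/113942 ≈ 8.7764e-6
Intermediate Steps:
t(s, S) = -24 (t(s, S) = 8*(-3) = -24)
1/(((13925 + 3931) + t(-158, -56)) + 96110) = 1/(((13925 + 3931) - 24) + 96110) = 1/((17856 - 24) + 96110) = 1/(17832 + 96110) = 1/113942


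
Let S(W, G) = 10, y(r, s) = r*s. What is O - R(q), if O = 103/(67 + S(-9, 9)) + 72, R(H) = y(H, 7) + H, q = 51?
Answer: -25769/77 ≈ -334.66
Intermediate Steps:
R(H) = 8*H (R(H) = H*7 + H = 7*H + H = 8*H)
O = 5647/77 (O = 103/(67 + 10) + 72 = 103/77 + 72 = 5647/77 ≈ 73.338)
O - R(q) = 5647/77 - 8*51 = 5647/77 - 1*408 = 5647/77 - 408 = -25769/77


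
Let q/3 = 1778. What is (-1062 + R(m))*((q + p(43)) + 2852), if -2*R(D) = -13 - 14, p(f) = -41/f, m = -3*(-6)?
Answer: -738053829/86 ≈ -8.5820e+6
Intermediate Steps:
m = 18
R(D) = 27/2 (R(D) = -(-13 - 14)/2 = -½*(-27) = 27/2)
q = 5334 (q = 3*1778 = 5334)
(-1062 + R(m))*((q + p(43)) + 2852) = (-1062 + 27/2)*((5334 - 41/43) + 2852) = -2097*((5334 - 41*1/43) + 2852)/2 = -2097*((5334 - 41/43) + 2852)/2 = -2097*(229321/43 + 2852)/2 = -2097/2*351957/43 = -738053829/86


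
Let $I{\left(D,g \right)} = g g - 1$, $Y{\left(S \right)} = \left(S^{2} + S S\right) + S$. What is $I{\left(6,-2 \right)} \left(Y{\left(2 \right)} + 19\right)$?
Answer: $87$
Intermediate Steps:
$Y{\left(S \right)} = S + 2 S^{2}$ ($Y{\left(S \right)} = \left(S^{2} + S^{2}\right) + S = 2 S^{2} + S = S + 2 S^{2}$)
$I{\left(D,g \right)} = -1 + g^{2}$ ($I{\left(D,g \right)} = g^{2} - 1 = -1 + g^{2}$)
$I{\left(6,-2 \right)} \left(Y{\left(2 \right)} + 19\right) = \left(-1 + \left(-2\right)^{2}\right) \left(2 \left(1 + 2 \cdot 2\right) + 19\right) = \left(-1 + 4\right) \left(2 \left(1 + 4\right) + 19\right) = 3 \left(2 \cdot 5 + 19\right) = 3 \left(10 + 19\right) = 3 \cdot 29 = 87$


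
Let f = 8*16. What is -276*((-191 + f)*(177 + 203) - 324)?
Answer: 6696864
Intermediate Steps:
f = 128
-276*((-191 + f)*(177 + 203) - 324) = -276*((-191 + 128)*(177 + 203) - 324) = -276*(-63*380 - 324) = -276*(-23940 - 324) = -276*(-24264) = 6696864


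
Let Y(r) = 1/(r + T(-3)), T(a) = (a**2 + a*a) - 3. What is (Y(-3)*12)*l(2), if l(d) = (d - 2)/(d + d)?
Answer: 0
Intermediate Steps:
T(a) = -3 + 2*a**2 (T(a) = (a**2 + a**2) - 3 = 2*a**2 - 3 = -3 + 2*a**2)
Y(r) = 1/(15 + r) (Y(r) = 1/(r + (-3 + 2*(-3)**2)) = 1/(r + (-3 + 2*9)) = 1/(r + (-3 + 18)) = 1/(r + 15) = 1/(15 + r))
l(d) = (-2 + d)/(2*d) (l(d) = (-2 + d)/((2*d)) = (-2 + d)*(1/(2*d)) = (-2 + d)/(2*d))
(Y(-3)*12)*l(2) = (12/(15 - 3))*((1/2)*(-2 + 2)/2) = (12/12)*((1/2)*(1/2)*0) = ((1/12)*12)*0 = 1*0 = 0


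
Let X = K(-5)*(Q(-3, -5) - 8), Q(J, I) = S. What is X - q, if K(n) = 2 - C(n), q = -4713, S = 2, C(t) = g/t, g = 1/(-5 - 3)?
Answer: 94023/20 ≈ 4701.1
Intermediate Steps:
g = -1/8 (g = 1/(-8) = -1/8 ≈ -0.12500)
C(t) = -1/(8*t)
Q(J, I) = 2
K(n) = 2 + 1/(8*n) (K(n) = 2 - (-1)/(8*n) = 2 + 1/(8*n))
X = -237/20 (X = (2 + (1/8)/(-5))*(2 - 8) = (2 + (1/8)*(-1/5))*(-6) = (2 - 1/40)*(-6) = (79/40)*(-6) = -237/20 ≈ -11.850)
X - q = -237/20 - 1*(-4713) = -237/20 + 4713 = 94023/20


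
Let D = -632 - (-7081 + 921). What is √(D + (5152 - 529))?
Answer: √10151 ≈ 100.75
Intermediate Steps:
D = 5528 (D = -632 - 1*(-6160) = -632 + 6160 = 5528)
√(D + (5152 - 529)) = √(5528 + (5152 - 529)) = √(5528 + 4623) = √10151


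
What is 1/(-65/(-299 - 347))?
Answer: 646/65 ≈ 9.9385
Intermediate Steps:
1/(-65/(-299 - 347)) = 1/(-65/(-646)) = 1/(-65*(-1/646)) = 1/(65/646) = 646/65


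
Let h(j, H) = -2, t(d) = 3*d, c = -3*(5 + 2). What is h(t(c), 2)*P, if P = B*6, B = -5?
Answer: 60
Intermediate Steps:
c = -21 (c = -3*7 = -21)
P = -30 (P = -5*6 = -30)
h(t(c), 2)*P = -2*(-30) = 60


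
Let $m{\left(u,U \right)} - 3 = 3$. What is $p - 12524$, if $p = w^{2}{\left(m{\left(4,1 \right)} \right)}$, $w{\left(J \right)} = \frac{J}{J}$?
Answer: $-12523$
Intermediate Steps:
$m{\left(u,U \right)} = 6$ ($m{\left(u,U \right)} = 3 + 3 = 6$)
$w{\left(J \right)} = 1$
$p = 1$ ($p = 1^{2} = 1$)
$p - 12524 = 1 - 12524 = -12523$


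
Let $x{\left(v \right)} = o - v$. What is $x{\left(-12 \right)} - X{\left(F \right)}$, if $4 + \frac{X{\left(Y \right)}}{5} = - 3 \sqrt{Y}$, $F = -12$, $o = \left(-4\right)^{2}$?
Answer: $48 + 30 i \sqrt{3} \approx 48.0 + 51.962 i$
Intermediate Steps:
$o = 16$
$x{\left(v \right)} = 16 - v$
$X{\left(Y \right)} = -20 - 15 \sqrt{Y}$ ($X{\left(Y \right)} = -20 + 5 \left(- 3 \sqrt{Y}\right) = -20 - 15 \sqrt{Y}$)
$x{\left(-12 \right)} - X{\left(F \right)} = \left(16 - -12\right) - \left(-20 - 15 \sqrt{-12}\right) = \left(16 + 12\right) - \left(-20 - 15 \cdot 2 i \sqrt{3}\right) = 28 - \left(-20 - 30 i \sqrt{3}\right) = 28 + \left(20 + 30 i \sqrt{3}\right) = 48 + 30 i \sqrt{3}$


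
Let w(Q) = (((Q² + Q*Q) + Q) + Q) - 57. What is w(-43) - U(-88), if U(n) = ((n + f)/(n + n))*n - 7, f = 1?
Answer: 7211/2 ≈ 3605.5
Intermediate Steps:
U(n) = -13/2 + n/2 (U(n) = ((n + 1)/(n + n))*n - 7 = ((1 + n)/((2*n)))*n - 7 = ((1 + n)*(1/(2*n)))*n - 7 = ((1 + n)/(2*n))*n - 7 = (½ + n/2) - 7 = -13/2 + n/2)
w(Q) = -57 + 2*Q + 2*Q² (w(Q) = (((Q² + Q²) + Q) + Q) - 57 = ((2*Q² + Q) + Q) - 57 = ((Q + 2*Q²) + Q) - 57 = (2*Q + 2*Q²) - 57 = -57 + 2*Q + 2*Q²)
w(-43) - U(-88) = (-57 + 2*(-43) + 2*(-43)²) - (-13/2 + (½)*(-88)) = (-57 - 86 + 2*1849) - (-13/2 - 44) = (-57 - 86 + 3698) - 1*(-101/2) = 3555 + 101/2 = 7211/2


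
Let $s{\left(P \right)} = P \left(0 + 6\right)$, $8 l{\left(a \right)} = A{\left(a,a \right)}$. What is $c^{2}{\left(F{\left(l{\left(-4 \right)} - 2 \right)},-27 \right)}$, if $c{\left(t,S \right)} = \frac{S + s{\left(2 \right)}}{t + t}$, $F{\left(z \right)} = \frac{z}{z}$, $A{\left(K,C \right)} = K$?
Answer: $\frac{225}{4} \approx 56.25$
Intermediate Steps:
$l{\left(a \right)} = \frac{a}{8}$
$s{\left(P \right)} = 6 P$ ($s{\left(P \right)} = P 6 = 6 P$)
$F{\left(z \right)} = 1$
$c{\left(t,S \right)} = \frac{12 + S}{2 t}$ ($c{\left(t,S \right)} = \frac{S + 6 \cdot 2}{t + t} = \frac{S + 12}{2 t} = \left(12 + S\right) \frac{1}{2 t} = \frac{12 + S}{2 t}$)
$c^{2}{\left(F{\left(l{\left(-4 \right)} - 2 \right)},-27 \right)} = \left(\frac{12 - 27}{2 \cdot 1}\right)^{2} = \left(\frac{1}{2} \cdot 1 \left(-15\right)\right)^{2} = \left(- \frac{15}{2}\right)^{2} = \frac{225}{4}$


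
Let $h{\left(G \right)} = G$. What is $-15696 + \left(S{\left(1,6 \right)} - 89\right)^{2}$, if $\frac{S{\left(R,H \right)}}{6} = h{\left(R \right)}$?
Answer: $-8807$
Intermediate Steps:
$S{\left(R,H \right)} = 6 R$
$-15696 + \left(S{\left(1,6 \right)} - 89\right)^{2} = -15696 + \left(6 \cdot 1 - 89\right)^{2} = -15696 + \left(6 - 89\right)^{2} = -15696 + \left(-83\right)^{2} = -15696 + 6889 = -8807$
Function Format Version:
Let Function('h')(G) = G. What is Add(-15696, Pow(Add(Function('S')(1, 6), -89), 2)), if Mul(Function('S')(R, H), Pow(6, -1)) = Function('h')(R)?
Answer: -8807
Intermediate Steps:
Function('S')(R, H) = Mul(6, R)
Add(-15696, Pow(Add(Function('S')(1, 6), -89), 2)) = Add(-15696, Pow(Add(Mul(6, 1), -89), 2)) = Add(-15696, Pow(Add(6, -89), 2)) = Add(-15696, Pow(-83, 2)) = Add(-15696, 6889) = -8807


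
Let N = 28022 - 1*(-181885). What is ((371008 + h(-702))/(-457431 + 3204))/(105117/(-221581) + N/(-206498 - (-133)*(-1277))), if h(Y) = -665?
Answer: 30882744248011937/39095785575746010 ≈ 0.78992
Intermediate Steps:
N = 209907 (N = 28022 + 181885 = 209907)
((371008 + h(-702))/(-457431 + 3204))/(105117/(-221581) + N/(-206498 - (-133)*(-1277))) = ((371008 - 665)/(-457431 + 3204))/(105117/(-221581) + 209907/(-206498 - (-133)*(-1277))) = (370343/(-454227))/(105117*(-1/221581) + 209907/(-206498 - 1*169841)) = (370343*(-1/454227))/(-105117/221581 + 209907/(-206498 - 169841)) = -370343/(454227*(-105117/221581 + 209907/(-376339))) = -370343/(454227*(-105117/221581 + 209907*(-1/376339))) = -370343/(454227*(-105117/221581 - 209907/376339)) = -370343/(454227*(-86071029630/83389571959)) = -370343/454227*(-83389571959/86071029630) = 30882744248011937/39095785575746010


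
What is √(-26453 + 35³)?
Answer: √16422 ≈ 128.15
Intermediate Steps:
√(-26453 + 35³) = √(-26453 + 42875) = √16422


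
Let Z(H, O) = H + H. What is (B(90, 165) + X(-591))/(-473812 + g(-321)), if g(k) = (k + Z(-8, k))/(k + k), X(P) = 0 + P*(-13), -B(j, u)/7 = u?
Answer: -246528/17893351 ≈ -0.013778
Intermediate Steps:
Z(H, O) = 2*H
B(j, u) = -7*u
X(P) = -13*P (X(P) = 0 - 13*P = -13*P)
g(k) = (-16 + k)/(2*k) (g(k) = (k + 2*(-8))/(k + k) = (k - 16)/((2*k)) = (-16 + k)*(1/(2*k)) = (-16 + k)/(2*k))
(B(90, 165) + X(-591))/(-473812 + g(-321)) = (-7*165 - 13*(-591))/(-473812 + (½)*(-16 - 321)/(-321)) = (-1155 + 7683)/(-473812 + (½)*(-1/321)*(-337)) = 6528/(-473812 + 337/642) = 6528/(-304186967/642) = 6528*(-642/304186967) = -246528/17893351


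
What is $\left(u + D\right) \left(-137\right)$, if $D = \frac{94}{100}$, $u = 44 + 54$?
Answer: $- \frac{677739}{50} \approx -13555.0$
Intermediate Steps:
$u = 98$
$D = \frac{47}{50}$ ($D = 94 \cdot \frac{1}{100} = \frac{47}{50} \approx 0.94$)
$\left(u + D\right) \left(-137\right) = \left(98 + \frac{47}{50}\right) \left(-137\right) = \frac{4947}{50} \left(-137\right) = - \frac{677739}{50}$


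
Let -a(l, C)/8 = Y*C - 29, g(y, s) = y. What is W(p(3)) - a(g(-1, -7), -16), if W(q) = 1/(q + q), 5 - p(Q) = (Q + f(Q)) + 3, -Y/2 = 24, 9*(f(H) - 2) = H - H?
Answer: 35471/6 ≈ 5911.8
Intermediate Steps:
f(H) = 2 (f(H) = 2 + (H - H)/9 = 2 + (1/9)*0 = 2 + 0 = 2)
Y = -48 (Y = -2*24 = -48)
p(Q) = -Q (p(Q) = 5 - ((Q + 2) + 3) = 5 - ((2 + Q) + 3) = 5 - (5 + Q) = 5 + (-5 - Q) = -Q)
W(q) = 1/(2*q)
a(l, C) = 232 + 384*C (a(l, C) = -8*(-48*C - 29) = -8*(-29 - 48*C) = 232 + 384*C)
W(p(3)) - a(g(-1, -7), -16) = 1/(2*((-1*3))) - (232 + 384*(-16)) = (1/2)/(-3) - (232 - 6144) = (1/2)*(-1/3) - 1*(-5912) = -1/6 + 5912 = 35471/6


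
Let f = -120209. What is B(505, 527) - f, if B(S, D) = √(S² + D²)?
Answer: 120209 + √532754 ≈ 1.2094e+5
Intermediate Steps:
B(S, D) = √(D² + S²)
B(505, 527) - f = √(527² + 505²) - 1*(-120209) = √(277729 + 255025) + 120209 = √532754 + 120209 = 120209 + √532754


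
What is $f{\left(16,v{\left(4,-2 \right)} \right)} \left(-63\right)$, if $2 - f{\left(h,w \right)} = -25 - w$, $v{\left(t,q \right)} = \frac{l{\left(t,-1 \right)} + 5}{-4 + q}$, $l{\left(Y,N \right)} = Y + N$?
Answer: $-1617$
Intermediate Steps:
$l{\left(Y,N \right)} = N + Y$
$v{\left(t,q \right)} = \frac{4 + t}{-4 + q}$ ($v{\left(t,q \right)} = \frac{\left(-1 + t\right) + 5}{-4 + q} = \frac{4 + t}{-4 + q}$)
$f{\left(h,w \right)} = 27 + w$ ($f{\left(h,w \right)} = 2 - \left(-25 - w\right) = 2 + \left(25 + w\right) = 27 + w$)
$f{\left(16,v{\left(4,-2 \right)} \right)} \left(-63\right) = \left(27 + \frac{4 + 4}{-4 - 2}\right) \left(-63\right) = \left(27 + \frac{1}{-6} \cdot 8\right) \left(-63\right) = \left(27 - \frac{4}{3}\right) \left(-63\right) = \frac{77}{3} \left(-63\right) = -1617$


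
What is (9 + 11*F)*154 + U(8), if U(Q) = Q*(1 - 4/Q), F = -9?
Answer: -13856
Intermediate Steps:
(9 + 11*F)*154 + U(8) = (9 + 11*(-9))*154 + (-4 + 8) = (9 - 99)*154 + 4 = -90*154 + 4 = -13860 + 4 = -13856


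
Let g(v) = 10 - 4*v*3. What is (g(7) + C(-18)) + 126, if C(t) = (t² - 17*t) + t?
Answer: 664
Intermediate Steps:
C(t) = t² - 16*t
g(v) = 10 - 12*v
(g(7) + C(-18)) + 126 = ((10 - 12*7) - 18*(-16 - 18)) + 126 = ((10 - 84) - 18*(-34)) + 126 = (-74 + 612) + 126 = 538 + 126 = 664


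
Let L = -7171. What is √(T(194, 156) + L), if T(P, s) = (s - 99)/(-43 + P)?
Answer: 2*I*√40874341/151 ≈ 84.68*I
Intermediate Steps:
T(P, s) = (-99 + s)/(-43 + P)
√(T(194, 156) + L) = √((-99 + 156)/(-43 + 194) - 7171) = √(57/151 - 7171) = √(-1082764/151) = 2*I*√40874341/151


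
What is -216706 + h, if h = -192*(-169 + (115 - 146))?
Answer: -178306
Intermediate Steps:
h = 38400 (h = -192*(-169 - 31) = -192*(-200) = 38400)
-216706 + h = -216706 + 38400 = -178306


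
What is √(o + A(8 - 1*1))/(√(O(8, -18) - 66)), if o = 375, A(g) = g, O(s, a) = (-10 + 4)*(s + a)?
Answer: -I*√573/3 ≈ -7.9791*I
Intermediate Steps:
O(s, a) = -6*a - 6*s (O(s, a) = -6*(a + s) = -6*a - 6*s)
√(o + A(8 - 1*1))/(√(O(8, -18) - 66)) = √(375 + (8 - 1*1))/(√((-6*(-18) - 6*8) - 66)) = √(375 + (8 - 1))/(√((108 - 48) - 66)) = √(375 + 7)/(√(60 - 66)) = √382/(√(-6)) = √382/((I*√6)) = √382*(-I*√6/6) = -I*√573/3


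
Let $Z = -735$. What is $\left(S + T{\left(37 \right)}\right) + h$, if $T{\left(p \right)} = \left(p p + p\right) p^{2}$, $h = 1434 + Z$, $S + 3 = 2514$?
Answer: $1928024$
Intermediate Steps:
$S = 2511$ ($S = -3 + 2514 = 2511$)
$h = 699$ ($h = 1434 - 735 = 699$)
$T{\left(p \right)} = p^{2} \left(p + p^{2}\right)$ ($T{\left(p \right)} = \left(p^{2} + p\right) p^{2} = \left(p + p^{2}\right) p^{2} = p^{2} \left(p + p^{2}\right)$)
$\left(S + T{\left(37 \right)}\right) + h = \left(2511 + 37^{3} \left(1 + 37\right)\right) + 699 = \left(2511 + 50653 \cdot 38\right) + 699 = \left(2511 + 1924814\right) + 699 = 1927325 + 699 = 1928024$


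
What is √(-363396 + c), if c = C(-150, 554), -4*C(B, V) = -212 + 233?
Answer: I*√1453605/2 ≈ 602.83*I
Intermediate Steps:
C(B, V) = -21/4 (C(B, V) = -(-212 + 233)/4 = -¼*21 = -21/4)
c = -21/4 ≈ -5.2500
√(-363396 + c) = √(-363396 - 21/4) = √(-1453605/4) = I*√1453605/2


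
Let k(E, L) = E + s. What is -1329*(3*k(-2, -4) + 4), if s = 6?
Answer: -21264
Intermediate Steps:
k(E, L) = 6 + E (k(E, L) = E + 6 = 6 + E)
-1329*(3*k(-2, -4) + 4) = -1329*(3*(6 - 2) + 4) = -1329*(3*4 + 4) = -1329*(12 + 4) = -1329*16 = -21264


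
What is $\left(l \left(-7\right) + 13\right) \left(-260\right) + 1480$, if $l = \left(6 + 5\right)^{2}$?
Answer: $218320$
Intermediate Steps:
$l = 121$ ($l = 11^{2} = 121$)
$\left(l \left(-7\right) + 13\right) \left(-260\right) + 1480 = \left(121 \left(-7\right) + 13\right) \left(-260\right) + 1480 = \left(-847 + 13\right) \left(-260\right) + 1480 = \left(-834\right) \left(-260\right) + 1480 = 216840 + 1480 = 218320$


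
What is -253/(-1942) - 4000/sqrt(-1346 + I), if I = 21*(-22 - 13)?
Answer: 253/1942 + 4000*I*sqrt(2081)/2081 ≈ 0.13028 + 87.685*I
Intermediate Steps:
I = -735 (I = 21*(-35) = -735)
-253/(-1942) - 4000/sqrt(-1346 + I) = -253/(-1942) - 4000/sqrt(-1346 - 735) = -253*(-1/1942) - 4000*(-I*sqrt(2081)/2081) = 253/1942 - 4000*(-I*sqrt(2081)/2081) = 253/1942 - (-4000)*I*sqrt(2081)/2081 = 253/1942 + 4000*I*sqrt(2081)/2081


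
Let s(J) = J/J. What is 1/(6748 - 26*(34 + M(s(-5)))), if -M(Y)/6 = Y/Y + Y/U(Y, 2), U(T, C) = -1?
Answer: 1/5864 ≈ 0.00017053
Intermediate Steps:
s(J) = 1
M(Y) = -6 + 6*Y (M(Y) = -6*(Y/Y + Y/(-1)) = -6*(1 + Y*(-1)) = -6*(1 - Y) = -6 + 6*Y)
1/(6748 - 26*(34 + M(s(-5)))) = 1/(6748 - 26*(34 + (-6 + 6*1))) = 1/(6748 - 26*(34 + (-6 + 6))) = 1/(6748 - 26*(34 + 0)) = 1/(6748 - 26*34) = 1/(6748 - 884) = 1/5864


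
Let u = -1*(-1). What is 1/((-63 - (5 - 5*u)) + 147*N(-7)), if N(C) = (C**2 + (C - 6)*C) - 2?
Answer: 1/20223 ≈ 4.9449e-5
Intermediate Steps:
u = 1
N(C) = -2 + C**2 + C*(-6 + C) (N(C) = (C**2 + (-6 + C)*C) - 2 = (C**2 + C*(-6 + C)) - 2 = -2 + C**2 + C*(-6 + C))
1/((-63 - (5 - 5*u)) + 147*N(-7)) = 1/((-63 - (5 - 5*1)) + 147*(-2 - 6*(-7) + 2*(-7)**2)) = 1/((-63 - (5 - 5)) + 147*(-2 + 42 + 2*49)) = 1/((-63 - 1*0) + 147*(-2 + 42 + 98)) = 1/((-63 + 0) + 147*138) = 1/(-63 + 20286) = 1/20223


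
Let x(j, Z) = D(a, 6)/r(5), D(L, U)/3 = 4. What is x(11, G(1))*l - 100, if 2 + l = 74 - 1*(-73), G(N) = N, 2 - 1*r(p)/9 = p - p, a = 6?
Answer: -10/3 ≈ -3.3333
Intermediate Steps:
D(L, U) = 12 (D(L, U) = 3*4 = 12)
r(p) = 18 (r(p) = 18 - 9*(p - p) = 18 - 9*0 = 18 + 0 = 18)
x(j, Z) = 2/3 (x(j, Z) = 12/18 = 12*(1/18) = 2/3)
l = 145 (l = -2 + (74 - 1*(-73)) = -2 + (74 + 73) = -2 + 147 = 145)
x(11, G(1))*l - 100 = (2/3)*145 - 100 = 290/3 - 100 = -10/3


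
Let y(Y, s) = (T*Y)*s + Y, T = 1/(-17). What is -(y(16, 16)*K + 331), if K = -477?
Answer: 2005/17 ≈ 117.94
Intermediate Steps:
T = -1/17 ≈ -0.058824
y(Y, s) = Y - Y*s/17 (y(Y, s) = (-Y/17)*s + Y = -Y*s/17 + Y = Y - Y*s/17)
-(y(16, 16)*K + 331) = -(((1/17)*16*(17 - 1*16))*(-477) + 331) = -(((1/17)*16*(17 - 16))*(-477) + 331) = -(((1/17)*16*1)*(-477) + 331) = -((16/17)*(-477) + 331) = -(-7632/17 + 331) = -1*(-2005/17) = 2005/17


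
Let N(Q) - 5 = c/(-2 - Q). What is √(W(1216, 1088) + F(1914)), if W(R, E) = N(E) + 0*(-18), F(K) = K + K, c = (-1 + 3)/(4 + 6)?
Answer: √4553987082/1090 ≈ 61.911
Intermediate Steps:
c = ⅕ (c = 2/10 = 2*(⅒) = ⅕ ≈ 0.20000)
F(K) = 2*K
N(Q) = 5 + 1/(5*(-2 - Q))
W(R, E) = (49 + 25*E)/(5*(2 + E)) (W(R, E) = (49 + 25*E)/(5*(2 + E)) + 0*(-18) = (49 + 25*E)/(5*(2 + E)) + 0 = (49 + 25*E)/(5*(2 + E)))
√(W(1216, 1088) + F(1914)) = √((49 + 25*1088)/(5*(2 + 1088)) + 2*1914) = √((⅕)*(49 + 27200)/1090 + 3828) = √((⅕)*(1/1090)*27249 + 3828) = √(27249/5450 + 3828) = √(20889849/5450) = √4553987082/1090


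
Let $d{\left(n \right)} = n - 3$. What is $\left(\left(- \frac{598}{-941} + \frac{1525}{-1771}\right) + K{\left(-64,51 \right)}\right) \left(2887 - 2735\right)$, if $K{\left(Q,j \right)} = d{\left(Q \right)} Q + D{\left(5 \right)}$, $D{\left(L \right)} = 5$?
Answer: $\frac{1087401274912}{1666511} \approx 6.525 \cdot 10^{5}$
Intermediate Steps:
$d{\left(n \right)} = -3 + n$
$K{\left(Q,j \right)} = 5 + Q \left(-3 + Q\right)$ ($K{\left(Q,j \right)} = \left(-3 + Q\right) Q + 5 = Q \left(-3 + Q\right) + 5 = 5 + Q \left(-3 + Q\right)$)
$\left(\left(- \frac{598}{-941} + \frac{1525}{-1771}\right) + K{\left(-64,51 \right)}\right) \left(2887 - 2735\right) = \left(\left(- \frac{598}{-941} + \frac{1525}{-1771}\right) - \left(-5 + 64 \left(-3 - 64\right)\right)\right) \left(2887 - 2735\right) = \left(\left(\left(-598\right) \left(- \frac{1}{941}\right) + 1525 \left(- \frac{1}{1771}\right)\right) + \left(5 - -4288\right)\right) 152 = \left(\left(\frac{598}{941} - \frac{1525}{1771}\right) + \left(5 + 4288\right)\right) 152 = \left(- \frac{375967}{1666511} + 4293\right) 152 = \frac{7153955756}{1666511} \cdot 152 = \frac{1087401274912}{1666511}$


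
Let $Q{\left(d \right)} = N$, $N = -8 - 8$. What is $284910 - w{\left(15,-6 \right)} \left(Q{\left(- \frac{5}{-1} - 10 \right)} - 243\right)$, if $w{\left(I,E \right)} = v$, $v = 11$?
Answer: $287759$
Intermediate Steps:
$N = -16$ ($N = -8 - 8 = -16$)
$Q{\left(d \right)} = -16$
$w{\left(I,E \right)} = 11$
$284910 - w{\left(15,-6 \right)} \left(Q{\left(- \frac{5}{-1} - 10 \right)} - 243\right) = 284910 - 11 \left(-16 - 243\right) = 284910 - 11 \left(-259\right) = 284910 - -2849 = 284910 + 2849 = 287759$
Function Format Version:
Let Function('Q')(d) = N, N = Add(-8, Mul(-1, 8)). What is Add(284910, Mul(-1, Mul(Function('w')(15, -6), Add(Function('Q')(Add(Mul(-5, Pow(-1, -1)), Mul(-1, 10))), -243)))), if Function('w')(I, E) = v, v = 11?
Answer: 287759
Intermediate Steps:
N = -16 (N = Add(-8, -8) = -16)
Function('Q')(d) = -16
Function('w')(I, E) = 11
Add(284910, Mul(-1, Mul(Function('w')(15, -6), Add(Function('Q')(Add(Mul(-5, Pow(-1, -1)), Mul(-1, 10))), -243)))) = Add(284910, Mul(-1, Mul(11, Add(-16, -243)))) = Add(284910, Mul(-1, Mul(11, -259))) = Add(284910, Mul(-1, -2849)) = Add(284910, 2849) = 287759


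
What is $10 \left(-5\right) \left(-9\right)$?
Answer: $450$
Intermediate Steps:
$10 \left(-5\right) \left(-9\right) = \left(-50\right) \left(-9\right) = 450$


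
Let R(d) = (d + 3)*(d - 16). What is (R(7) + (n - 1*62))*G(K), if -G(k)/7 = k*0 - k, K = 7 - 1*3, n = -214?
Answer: -10248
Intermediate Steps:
R(d) = (-16 + d)*(3 + d) (R(d) = (3 + d)*(-16 + d) = (-16 + d)*(3 + d))
K = 4 (K = 7 - 3 = 4)
G(k) = 7*k (G(k) = -7*(k*0 - k) = -7*(0 - k) = -(-7)*k = 7*k)
(R(7) + (n - 1*62))*G(K) = ((-48 + 7² - 13*7) + (-214 - 1*62))*(7*4) = ((-48 + 49 - 91) + (-214 - 62))*28 = (-90 - 276)*28 = -366*28 = -10248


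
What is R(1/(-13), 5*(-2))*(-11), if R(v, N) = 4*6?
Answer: -264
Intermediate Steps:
R(v, N) = 24
R(1/(-13), 5*(-2))*(-11) = 24*(-11) = -264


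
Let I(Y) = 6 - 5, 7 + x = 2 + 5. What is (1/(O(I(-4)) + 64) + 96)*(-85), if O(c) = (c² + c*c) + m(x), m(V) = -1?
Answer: -106097/13 ≈ -8161.3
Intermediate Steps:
x = 0 (x = -7 + (2 + 5) = -7 + 7 = 0)
I(Y) = 1
O(c) = -1 + 2*c² (O(c) = (c² + c*c) - 1 = (c² + c²) - 1 = 2*c² - 1 = -1 + 2*c²)
(1/(O(I(-4)) + 64) + 96)*(-85) = (1/((-1 + 2*1²) + 64) + 96)*(-85) = (1/((-1 + 2*1) + 64) + 96)*(-85) = (1/((-1 + 2) + 64) + 96)*(-85) = (1/(1 + 64) + 96)*(-85) = (1/65 + 96)*(-85) = (6241/65)*(-85) = -106097/13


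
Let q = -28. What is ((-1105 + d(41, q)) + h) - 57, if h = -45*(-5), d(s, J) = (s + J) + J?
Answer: -952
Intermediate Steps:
d(s, J) = s + 2*J (d(s, J) = (J + s) + J = s + 2*J)
h = 225
((-1105 + d(41, q)) + h) - 57 = ((-1105 + (41 + 2*(-28))) + 225) - 57 = ((-1105 + (41 - 56)) + 225) - 57 = ((-1105 - 15) + 225) - 57 = (-1120 + 225) - 57 = -895 - 57 = -952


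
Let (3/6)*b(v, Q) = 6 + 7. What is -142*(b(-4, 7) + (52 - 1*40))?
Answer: -5396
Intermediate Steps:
b(v, Q) = 26 (b(v, Q) = 2*(6 + 7) = 2*13 = 26)
-142*(b(-4, 7) + (52 - 1*40)) = -142*(26 + (52 - 1*40)) = -142*(26 + (52 - 40)) = -142*(26 + 12) = -142*38 = -5396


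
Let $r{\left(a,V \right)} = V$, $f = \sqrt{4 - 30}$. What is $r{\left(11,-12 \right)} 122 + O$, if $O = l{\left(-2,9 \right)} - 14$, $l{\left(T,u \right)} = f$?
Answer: $-1478 + i \sqrt{26} \approx -1478.0 + 5.099 i$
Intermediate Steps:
$f = i \sqrt{26}$ ($f = \sqrt{4 - 30} = \sqrt{-26} = i \sqrt{26} \approx 5.099 i$)
$l{\left(T,u \right)} = i \sqrt{26}$
$O = -14 + i \sqrt{26}$ ($O = i \sqrt{26} - 14 = -14 + i \sqrt{26} \approx -14.0 + 5.099 i$)
$r{\left(11,-12 \right)} 122 + O = \left(-12\right) 122 - \left(14 - i \sqrt{26}\right) = -1464 - \left(14 - i \sqrt{26}\right) = -1478 + i \sqrt{26}$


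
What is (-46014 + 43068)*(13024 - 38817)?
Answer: 75986178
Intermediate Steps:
(-46014 + 43068)*(13024 - 38817) = -2946*(-25793) = 75986178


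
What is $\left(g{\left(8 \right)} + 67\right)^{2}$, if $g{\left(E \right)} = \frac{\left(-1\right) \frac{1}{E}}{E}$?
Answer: $\frac{18378369}{4096} \approx 4486.9$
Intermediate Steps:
$g{\left(E \right)} = - \frac{1}{E^{2}}$
$\left(g{\left(8 \right)} + 67\right)^{2} = \left(- \frac{1}{64} + 67\right)^{2} = \left(\frac{4287}{64}\right)^{2} = \frac{18378369}{4096}$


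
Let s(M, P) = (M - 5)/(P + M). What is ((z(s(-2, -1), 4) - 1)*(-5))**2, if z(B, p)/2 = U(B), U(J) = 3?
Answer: 625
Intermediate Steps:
s(M, P) = (-5 + M)/(M + P)
z(B, p) = 6 (z(B, p) = 2*3 = 6)
((z(s(-2, -1), 4) - 1)*(-5))**2 = ((6 - 1)*(-5))**2 = (5*(-5))**2 = (-25)**2 = 625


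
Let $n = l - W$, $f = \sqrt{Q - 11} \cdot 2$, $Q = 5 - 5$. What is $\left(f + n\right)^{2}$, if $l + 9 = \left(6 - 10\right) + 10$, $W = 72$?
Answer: $5581 - 300 i \sqrt{11} \approx 5581.0 - 994.99 i$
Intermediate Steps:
$l = -3$ ($l = -9 + \left(\left(6 - 10\right) + 10\right) = -9 + \left(-4 + 10\right) = -9 + 6 = -3$)
$Q = 0$ ($Q = 5 - 5 = 0$)
$f = 2 i \sqrt{11}$ ($f = \sqrt{0 - 11} \cdot 2 = \sqrt{-11} \cdot 2 = i \sqrt{11} \cdot 2 = 2 i \sqrt{11} \approx 6.6332 i$)
$n = -75$ ($n = -3 - 72 = -75$)
$\left(f + n\right)^{2} = \left(2 i \sqrt{11} - 75\right)^{2} = \left(-75 + 2 i \sqrt{11}\right)^{2}$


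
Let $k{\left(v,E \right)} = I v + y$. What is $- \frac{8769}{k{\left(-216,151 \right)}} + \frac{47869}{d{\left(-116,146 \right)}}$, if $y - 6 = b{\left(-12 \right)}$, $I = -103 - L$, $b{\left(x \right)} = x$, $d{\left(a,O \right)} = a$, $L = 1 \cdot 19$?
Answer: $- \frac{210362313}{509356} \approx -413.0$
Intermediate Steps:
$L = 19$
$I = -122$ ($I = -103 - 19 = -122$)
$y = -6$ ($y = 6 - 12 = -6$)
$k{\left(v,E \right)} = -6 - 122 v$ ($k{\left(v,E \right)} = - 122 v - 6 = -6 - 122 v$)
$- \frac{8769}{k{\left(-216,151 \right)}} + \frac{47869}{d{\left(-116,146 \right)}} = - \frac{8769}{-6 - -26352} + \frac{47869}{-116} = - \frac{8769}{-6 + 26352} + 47869 \left(- \frac{1}{116}\right) = - \frac{8769}{26346} - \frac{47869}{116} = \left(-8769\right) \frac{1}{26346} - \frac{47869}{116} = - \frac{2923}{8782} - \frac{47869}{116} = - \frac{210362313}{509356}$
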